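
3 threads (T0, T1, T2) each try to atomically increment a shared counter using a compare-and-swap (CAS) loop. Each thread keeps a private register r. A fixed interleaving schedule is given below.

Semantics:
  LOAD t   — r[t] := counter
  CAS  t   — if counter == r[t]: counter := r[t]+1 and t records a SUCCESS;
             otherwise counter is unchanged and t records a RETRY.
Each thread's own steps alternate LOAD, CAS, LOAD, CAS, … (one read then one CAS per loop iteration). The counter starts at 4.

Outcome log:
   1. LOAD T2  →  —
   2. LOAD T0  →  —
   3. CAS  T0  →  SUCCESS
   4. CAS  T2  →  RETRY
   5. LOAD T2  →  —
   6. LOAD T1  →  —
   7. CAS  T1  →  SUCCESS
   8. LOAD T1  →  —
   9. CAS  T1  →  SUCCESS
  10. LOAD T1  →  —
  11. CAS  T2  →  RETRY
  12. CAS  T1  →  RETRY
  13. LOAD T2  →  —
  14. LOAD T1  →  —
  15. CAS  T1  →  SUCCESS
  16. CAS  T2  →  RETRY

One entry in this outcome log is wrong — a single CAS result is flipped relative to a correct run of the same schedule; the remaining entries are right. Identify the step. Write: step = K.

Reference trace:
   1) LOAD T2:  M=4  r_T2=4
   2) LOAD T0:  M=4  r_T0=4
   3) CAS  T0:  M=5  r_T0=4 ✓
   4) CAS  T2:  M=5  r_T2=4 ✗
   5) LOAD T2:  M=5  r_T2=5
   6) LOAD T1:  M=5  r_T1=5
   7) CAS  T1:  M=6  r_T1=5 ✓
   8) LOAD T1:  M=6  r_T1=6
   9) CAS  T1:  M=7  r_T1=6 ✓
  10) LOAD T1:  M=7  r_T1=7
  11) CAS  T2:  M=7  r_T2=5 ✗
  12) CAS  T1:  M=8  r_T1=7 ✓
  13) LOAD T2:  M=8  r_T2=8
  14) LOAD T1:  M=8  r_T1=8
  15) CAS  T1:  M=9  r_T1=8 ✓
  16) CAS  T2:  M=9  r_T2=8 ✗
Flip is step 12.

step = 12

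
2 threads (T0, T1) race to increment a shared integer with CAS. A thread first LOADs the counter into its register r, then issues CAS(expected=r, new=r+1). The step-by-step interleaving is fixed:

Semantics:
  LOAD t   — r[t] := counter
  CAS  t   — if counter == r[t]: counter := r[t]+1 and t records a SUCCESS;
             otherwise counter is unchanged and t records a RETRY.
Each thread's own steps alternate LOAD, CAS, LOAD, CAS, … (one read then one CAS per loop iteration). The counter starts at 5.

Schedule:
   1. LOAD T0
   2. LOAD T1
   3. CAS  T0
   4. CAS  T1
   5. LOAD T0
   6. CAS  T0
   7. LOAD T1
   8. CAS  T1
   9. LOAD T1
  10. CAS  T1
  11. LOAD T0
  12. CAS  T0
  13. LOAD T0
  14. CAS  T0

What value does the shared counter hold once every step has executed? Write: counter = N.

counter = 11

   1) LOAD T0:  M=5  r_T0=5
   2) LOAD T1:  M=5  r_T1=5
   3) CAS  T0:  M=6  r_T0=5 ✓
   4) CAS  T1:  M=6  r_T1=5 ✗
   5) LOAD T0:  M=6  r_T0=6
   6) CAS  T0:  M=7  r_T0=6 ✓
   7) LOAD T1:  M=7  r_T1=7
   8) CAS  T1:  M=8  r_T1=7 ✓
   9) LOAD T1:  M=8  r_T1=8
  10) CAS  T1:  M=9  r_T1=8 ✓
  11) LOAD T0:  M=9  r_T0=9
  12) CAS  T0:  M=10  r_T0=9 ✓
  13) LOAD T0:  M=10  r_T0=10
  14) CAS  T0:  M=11  r_T0=10 ✓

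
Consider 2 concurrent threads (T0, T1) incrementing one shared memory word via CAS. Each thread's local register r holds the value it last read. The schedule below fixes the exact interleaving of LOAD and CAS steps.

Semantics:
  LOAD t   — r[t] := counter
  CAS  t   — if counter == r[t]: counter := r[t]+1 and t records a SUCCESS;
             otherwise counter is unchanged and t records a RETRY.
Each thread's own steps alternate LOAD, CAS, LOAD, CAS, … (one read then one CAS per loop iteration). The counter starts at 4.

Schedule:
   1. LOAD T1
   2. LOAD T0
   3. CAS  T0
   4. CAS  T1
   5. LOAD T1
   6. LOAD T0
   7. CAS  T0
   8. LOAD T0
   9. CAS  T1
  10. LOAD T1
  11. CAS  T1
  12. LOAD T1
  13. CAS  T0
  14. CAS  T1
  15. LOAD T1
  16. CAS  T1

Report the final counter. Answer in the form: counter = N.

counter = 9

T1 LOAD — after: cnt=4, r=4 — load
T0 LOAD — after: cnt=4, r=4 — load
T0 CAS — after: cnt=5, r=4 — ok
T1 CAS — after: cnt=5, r=4 — retry
T1 LOAD — after: cnt=5, r=5 — load
T0 LOAD — after: cnt=5, r=5 — load
T0 CAS — after: cnt=6, r=5 — ok
T0 LOAD — after: cnt=6, r=6 — load
T1 CAS — after: cnt=6, r=5 — retry
T1 LOAD — after: cnt=6, r=6 — load
T1 CAS — after: cnt=7, r=6 — ok
T1 LOAD — after: cnt=7, r=7 — load
T0 CAS — after: cnt=7, r=6 — retry
T1 CAS — after: cnt=8, r=7 — ok
T1 LOAD — after: cnt=8, r=8 — load
T1 CAS — after: cnt=9, r=8 — ok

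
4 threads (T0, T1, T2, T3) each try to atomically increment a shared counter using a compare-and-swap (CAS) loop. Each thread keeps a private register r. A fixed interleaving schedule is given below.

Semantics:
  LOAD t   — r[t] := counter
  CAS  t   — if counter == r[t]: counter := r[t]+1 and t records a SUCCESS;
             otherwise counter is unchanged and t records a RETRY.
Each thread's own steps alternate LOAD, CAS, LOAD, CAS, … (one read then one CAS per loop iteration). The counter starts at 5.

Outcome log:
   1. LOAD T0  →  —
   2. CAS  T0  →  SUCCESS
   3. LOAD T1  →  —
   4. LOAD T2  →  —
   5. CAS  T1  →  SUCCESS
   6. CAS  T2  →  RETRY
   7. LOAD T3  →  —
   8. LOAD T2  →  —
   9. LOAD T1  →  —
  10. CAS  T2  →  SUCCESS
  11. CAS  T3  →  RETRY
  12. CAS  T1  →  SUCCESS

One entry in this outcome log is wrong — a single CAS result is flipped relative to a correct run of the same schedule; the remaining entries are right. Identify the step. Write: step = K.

step = 12

Re-executing:
[1] T0.load  rd  (counter 5, T0.r 5)
[2] T0.cas  hit  (counter 6, T0.r 5)
[3] T1.load  rd  (counter 6, T1.r 6)
[4] T2.load  rd  (counter 6, T2.r 6)
[5] T1.cas  hit  (counter 7, T1.r 6)
[6] T2.cas  miss  (counter 7, T2.r 6)
[7] T3.load  rd  (counter 7, T3.r 7)
[8] T2.load  rd  (counter 7, T2.r 7)
[9] T1.load  rd  (counter 7, T1.r 7)
[10] T2.cas  hit  (counter 8, T2.r 7)
[11] T3.cas  miss  (counter 8, T3.r 7)
[12] T1.cas  miss  (counter 8, T1.r 7)
Mismatch at 12.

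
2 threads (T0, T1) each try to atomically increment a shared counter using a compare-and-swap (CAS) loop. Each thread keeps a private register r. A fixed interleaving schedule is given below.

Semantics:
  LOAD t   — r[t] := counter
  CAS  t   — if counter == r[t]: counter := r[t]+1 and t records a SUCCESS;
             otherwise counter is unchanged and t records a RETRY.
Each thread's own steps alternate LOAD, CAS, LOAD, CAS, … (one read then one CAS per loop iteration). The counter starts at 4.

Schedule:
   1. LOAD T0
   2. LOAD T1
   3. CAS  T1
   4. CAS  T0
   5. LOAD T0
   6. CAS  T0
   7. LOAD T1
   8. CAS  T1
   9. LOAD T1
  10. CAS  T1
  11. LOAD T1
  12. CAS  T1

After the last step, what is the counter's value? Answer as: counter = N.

counter = 9

T0 LOAD — after: cnt=4, r=4 — load
T1 LOAD — after: cnt=4, r=4 — load
T1 CAS — after: cnt=5, r=4 — ok
T0 CAS — after: cnt=5, r=4 — retry
T0 LOAD — after: cnt=5, r=5 — load
T0 CAS — after: cnt=6, r=5 — ok
T1 LOAD — after: cnt=6, r=6 — load
T1 CAS — after: cnt=7, r=6 — ok
T1 LOAD — after: cnt=7, r=7 — load
T1 CAS — after: cnt=8, r=7 — ok
T1 LOAD — after: cnt=8, r=8 — load
T1 CAS — after: cnt=9, r=8 — ok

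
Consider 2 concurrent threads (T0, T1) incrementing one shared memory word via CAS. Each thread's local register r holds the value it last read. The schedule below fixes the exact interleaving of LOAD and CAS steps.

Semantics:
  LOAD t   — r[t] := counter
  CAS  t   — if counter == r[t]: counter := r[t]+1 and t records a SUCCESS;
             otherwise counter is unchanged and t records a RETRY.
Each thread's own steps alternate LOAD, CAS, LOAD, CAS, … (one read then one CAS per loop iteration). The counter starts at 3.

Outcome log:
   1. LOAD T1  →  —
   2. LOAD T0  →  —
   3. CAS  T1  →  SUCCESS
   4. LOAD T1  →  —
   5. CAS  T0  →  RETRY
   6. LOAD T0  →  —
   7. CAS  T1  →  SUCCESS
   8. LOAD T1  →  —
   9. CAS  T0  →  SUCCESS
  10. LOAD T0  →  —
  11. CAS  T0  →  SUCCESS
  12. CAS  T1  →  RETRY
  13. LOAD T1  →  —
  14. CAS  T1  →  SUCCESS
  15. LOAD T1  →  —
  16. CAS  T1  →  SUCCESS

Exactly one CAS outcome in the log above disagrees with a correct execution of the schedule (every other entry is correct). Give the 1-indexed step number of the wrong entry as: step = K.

step = 9

Correct run:
[1] T1.load  rd  (counter 3, T1.r 3)
[2] T0.load  rd  (counter 3, T0.r 3)
[3] T1.cas  hit  (counter 4, T1.r 3)
[4] T1.load  rd  (counter 4, T1.r 4)
[5] T0.cas  miss  (counter 4, T0.r 3)
[6] T0.load  rd  (counter 4, T0.r 4)
[7] T1.cas  hit  (counter 5, T1.r 4)
[8] T1.load  rd  (counter 5, T1.r 5)
[9] T0.cas  miss  (counter 5, T0.r 4)
[10] T0.load  rd  (counter 5, T0.r 5)
[11] T0.cas  hit  (counter 6, T0.r 5)
[12] T1.cas  miss  (counter 6, T1.r 5)
[13] T1.load  rd  (counter 6, T1.r 6)
[14] T1.cas  hit  (counter 7, T1.r 6)
[15] T1.load  rd  (counter 7, T1.r 7)
[16] T1.cas  hit  (counter 8, T1.r 7)
Mismatch at 9.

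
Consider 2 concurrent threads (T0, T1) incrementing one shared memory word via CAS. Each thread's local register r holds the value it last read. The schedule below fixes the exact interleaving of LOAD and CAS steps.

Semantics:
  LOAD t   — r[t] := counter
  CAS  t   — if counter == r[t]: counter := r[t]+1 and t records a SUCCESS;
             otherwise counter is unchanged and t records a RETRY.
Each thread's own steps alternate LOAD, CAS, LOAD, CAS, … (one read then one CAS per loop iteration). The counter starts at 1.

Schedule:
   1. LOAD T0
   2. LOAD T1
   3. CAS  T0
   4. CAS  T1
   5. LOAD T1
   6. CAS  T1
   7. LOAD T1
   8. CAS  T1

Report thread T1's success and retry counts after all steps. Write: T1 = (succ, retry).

T1 = (2, 1)

step 1: T0 LOAD ⇒ load; ctr=1 reg=1
step 2: T1 LOAD ⇒ load; ctr=1 reg=1
step 3: T0 CAS ⇒ ok; ctr=2 reg=1
step 4: T1 CAS ⇒ retry; ctr=2 reg=1
step 5: T1 LOAD ⇒ load; ctr=2 reg=2
step 6: T1 CAS ⇒ ok; ctr=3 reg=2
step 7: T1 LOAD ⇒ load; ctr=3 reg=3
step 8: T1 CAS ⇒ ok; ctr=4 reg=3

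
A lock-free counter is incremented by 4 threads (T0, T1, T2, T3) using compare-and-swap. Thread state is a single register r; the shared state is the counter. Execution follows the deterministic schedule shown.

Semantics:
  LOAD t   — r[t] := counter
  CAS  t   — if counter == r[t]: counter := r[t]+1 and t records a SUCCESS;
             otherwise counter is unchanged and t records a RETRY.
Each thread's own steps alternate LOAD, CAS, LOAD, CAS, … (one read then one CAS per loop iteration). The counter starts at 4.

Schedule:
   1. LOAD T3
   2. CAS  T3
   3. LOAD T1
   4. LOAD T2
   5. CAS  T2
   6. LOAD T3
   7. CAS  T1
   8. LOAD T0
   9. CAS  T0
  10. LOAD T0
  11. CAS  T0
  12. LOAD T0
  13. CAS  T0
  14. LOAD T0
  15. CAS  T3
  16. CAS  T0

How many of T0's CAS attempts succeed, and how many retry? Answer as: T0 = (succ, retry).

[1] T3.load  rd  (counter 4, T3.r 4)
[2] T3.cas  hit  (counter 5, T3.r 4)
[3] T1.load  rd  (counter 5, T1.r 5)
[4] T2.load  rd  (counter 5, T2.r 5)
[5] T2.cas  hit  (counter 6, T2.r 5)
[6] T3.load  rd  (counter 6, T3.r 6)
[7] T1.cas  miss  (counter 6, T1.r 5)
[8] T0.load  rd  (counter 6, T0.r 6)
[9] T0.cas  hit  (counter 7, T0.r 6)
[10] T0.load  rd  (counter 7, T0.r 7)
[11] T0.cas  hit  (counter 8, T0.r 7)
[12] T0.load  rd  (counter 8, T0.r 8)
[13] T0.cas  hit  (counter 9, T0.r 8)
[14] T0.load  rd  (counter 9, T0.r 9)
[15] T3.cas  miss  (counter 9, T3.r 6)
[16] T0.cas  hit  (counter 10, T0.r 9)

T0 = (4, 0)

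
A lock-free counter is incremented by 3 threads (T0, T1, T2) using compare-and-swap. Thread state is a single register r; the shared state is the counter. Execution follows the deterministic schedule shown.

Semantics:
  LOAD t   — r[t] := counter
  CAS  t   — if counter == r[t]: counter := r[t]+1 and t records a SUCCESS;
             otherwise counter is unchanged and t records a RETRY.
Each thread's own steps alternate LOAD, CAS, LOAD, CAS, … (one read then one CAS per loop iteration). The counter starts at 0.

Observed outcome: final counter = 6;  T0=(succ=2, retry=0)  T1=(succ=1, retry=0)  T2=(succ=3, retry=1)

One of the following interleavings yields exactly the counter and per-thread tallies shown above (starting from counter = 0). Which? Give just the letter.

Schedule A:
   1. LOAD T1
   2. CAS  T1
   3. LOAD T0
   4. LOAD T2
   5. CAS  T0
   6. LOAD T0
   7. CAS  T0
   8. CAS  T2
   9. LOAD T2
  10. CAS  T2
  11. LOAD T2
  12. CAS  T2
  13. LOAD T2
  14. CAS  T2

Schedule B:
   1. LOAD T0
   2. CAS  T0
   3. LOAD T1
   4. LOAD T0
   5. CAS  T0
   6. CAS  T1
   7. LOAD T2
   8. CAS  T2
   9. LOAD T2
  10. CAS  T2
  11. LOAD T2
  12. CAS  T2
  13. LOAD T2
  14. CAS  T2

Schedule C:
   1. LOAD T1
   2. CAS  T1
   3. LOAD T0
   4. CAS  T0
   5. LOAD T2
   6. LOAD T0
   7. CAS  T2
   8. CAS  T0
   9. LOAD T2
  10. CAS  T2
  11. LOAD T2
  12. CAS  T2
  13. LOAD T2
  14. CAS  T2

Tracing schedule A:
#1 T1 reads 0
#2 T1 CAS(0→1) writes; counter now 1
#3 T0 reads 1
#4 T2 reads 1
#5 T0 CAS(1→2) writes; counter now 2
#6 T0 reads 2
#7 T0 CAS(2→3) writes; counter now 3
#8 T2 CAS(1→2) fails; counter now 3
#9 T2 reads 3
#10 T2 CAS(3→4) writes; counter now 4
#11 T2 reads 4
#12 T2 CAS(4→5) writes; counter now 5
#13 T2 reads 5
#14 T2 CAS(5→6) writes; counter now 6

A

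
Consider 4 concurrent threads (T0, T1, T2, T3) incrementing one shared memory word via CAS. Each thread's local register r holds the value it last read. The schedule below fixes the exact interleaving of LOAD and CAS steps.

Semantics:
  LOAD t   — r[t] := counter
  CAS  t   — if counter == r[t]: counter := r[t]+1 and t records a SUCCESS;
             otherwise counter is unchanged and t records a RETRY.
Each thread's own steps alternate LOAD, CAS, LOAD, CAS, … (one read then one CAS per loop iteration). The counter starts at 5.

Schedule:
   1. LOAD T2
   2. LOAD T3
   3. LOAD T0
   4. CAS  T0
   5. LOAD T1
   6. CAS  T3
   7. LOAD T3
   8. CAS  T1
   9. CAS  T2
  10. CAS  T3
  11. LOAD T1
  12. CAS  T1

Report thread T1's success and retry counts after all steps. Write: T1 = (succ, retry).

[1] T2.load  rd  (counter 5, T2.r 5)
[2] T3.load  rd  (counter 5, T3.r 5)
[3] T0.load  rd  (counter 5, T0.r 5)
[4] T0.cas  hit  (counter 6, T0.r 5)
[5] T1.load  rd  (counter 6, T1.r 6)
[6] T3.cas  miss  (counter 6, T3.r 5)
[7] T3.load  rd  (counter 6, T3.r 6)
[8] T1.cas  hit  (counter 7, T1.r 6)
[9] T2.cas  miss  (counter 7, T2.r 5)
[10] T3.cas  miss  (counter 7, T3.r 6)
[11] T1.load  rd  (counter 7, T1.r 7)
[12] T1.cas  hit  (counter 8, T1.r 7)

T1 = (2, 0)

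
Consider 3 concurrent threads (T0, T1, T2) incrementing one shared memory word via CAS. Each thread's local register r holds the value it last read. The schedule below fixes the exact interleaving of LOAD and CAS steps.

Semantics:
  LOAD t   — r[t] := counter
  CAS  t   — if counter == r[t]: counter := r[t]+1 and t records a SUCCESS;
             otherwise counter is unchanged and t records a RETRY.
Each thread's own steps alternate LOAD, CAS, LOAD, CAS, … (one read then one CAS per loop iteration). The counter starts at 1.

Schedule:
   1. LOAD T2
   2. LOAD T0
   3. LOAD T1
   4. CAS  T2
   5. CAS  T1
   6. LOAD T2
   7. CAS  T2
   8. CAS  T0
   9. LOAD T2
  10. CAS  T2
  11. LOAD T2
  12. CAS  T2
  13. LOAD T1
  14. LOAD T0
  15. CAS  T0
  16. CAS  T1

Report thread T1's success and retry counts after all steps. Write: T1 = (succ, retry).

1. LOAD T2 → mem=1 r[T2]=1 [LOAD]
2. LOAD T0 → mem=1 r[T0]=1 [LOAD]
3. LOAD T1 → mem=1 r[T1]=1 [LOAD]
4. CAS T2 → mem=2 r[T2]=1 [OK]
5. CAS T1 → mem=2 r[T1]=1 [RETRY]
6. LOAD T2 → mem=2 r[T2]=2 [LOAD]
7. CAS T2 → mem=3 r[T2]=2 [OK]
8. CAS T0 → mem=3 r[T0]=1 [RETRY]
9. LOAD T2 → mem=3 r[T2]=3 [LOAD]
10. CAS T2 → mem=4 r[T2]=3 [OK]
11. LOAD T2 → mem=4 r[T2]=4 [LOAD]
12. CAS T2 → mem=5 r[T2]=4 [OK]
13. LOAD T1 → mem=5 r[T1]=5 [LOAD]
14. LOAD T0 → mem=5 r[T0]=5 [LOAD]
15. CAS T0 → mem=6 r[T0]=5 [OK]
16. CAS T1 → mem=6 r[T1]=5 [RETRY]

T1 = (0, 2)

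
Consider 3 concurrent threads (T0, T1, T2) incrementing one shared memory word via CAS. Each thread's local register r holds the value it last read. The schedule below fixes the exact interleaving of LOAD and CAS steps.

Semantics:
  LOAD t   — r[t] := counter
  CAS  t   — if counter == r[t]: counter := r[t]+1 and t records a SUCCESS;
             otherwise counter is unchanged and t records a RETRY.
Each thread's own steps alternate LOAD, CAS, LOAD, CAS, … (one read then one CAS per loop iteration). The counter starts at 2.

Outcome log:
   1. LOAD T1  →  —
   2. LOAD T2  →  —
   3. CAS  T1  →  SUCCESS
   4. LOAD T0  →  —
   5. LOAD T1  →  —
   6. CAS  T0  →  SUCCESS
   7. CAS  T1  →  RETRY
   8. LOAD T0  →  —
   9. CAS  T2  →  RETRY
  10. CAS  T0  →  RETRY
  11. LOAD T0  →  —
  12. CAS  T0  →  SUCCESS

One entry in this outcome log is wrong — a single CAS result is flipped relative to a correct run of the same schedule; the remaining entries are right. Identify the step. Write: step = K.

Re-executing:
#1 T1 reads 2
#2 T2 reads 2
#3 T1 CAS(2→3) writes; counter now 3
#4 T0 reads 3
#5 T1 reads 3
#6 T0 CAS(3→4) writes; counter now 4
#7 T1 CAS(3→4) fails; counter now 4
#8 T0 reads 4
#9 T2 CAS(2→3) fails; counter now 4
#10 T0 CAS(4→5) writes; counter now 5
#11 T0 reads 5
#12 T0 CAS(5→6) writes; counter now 6
Flip is step 10.

step = 10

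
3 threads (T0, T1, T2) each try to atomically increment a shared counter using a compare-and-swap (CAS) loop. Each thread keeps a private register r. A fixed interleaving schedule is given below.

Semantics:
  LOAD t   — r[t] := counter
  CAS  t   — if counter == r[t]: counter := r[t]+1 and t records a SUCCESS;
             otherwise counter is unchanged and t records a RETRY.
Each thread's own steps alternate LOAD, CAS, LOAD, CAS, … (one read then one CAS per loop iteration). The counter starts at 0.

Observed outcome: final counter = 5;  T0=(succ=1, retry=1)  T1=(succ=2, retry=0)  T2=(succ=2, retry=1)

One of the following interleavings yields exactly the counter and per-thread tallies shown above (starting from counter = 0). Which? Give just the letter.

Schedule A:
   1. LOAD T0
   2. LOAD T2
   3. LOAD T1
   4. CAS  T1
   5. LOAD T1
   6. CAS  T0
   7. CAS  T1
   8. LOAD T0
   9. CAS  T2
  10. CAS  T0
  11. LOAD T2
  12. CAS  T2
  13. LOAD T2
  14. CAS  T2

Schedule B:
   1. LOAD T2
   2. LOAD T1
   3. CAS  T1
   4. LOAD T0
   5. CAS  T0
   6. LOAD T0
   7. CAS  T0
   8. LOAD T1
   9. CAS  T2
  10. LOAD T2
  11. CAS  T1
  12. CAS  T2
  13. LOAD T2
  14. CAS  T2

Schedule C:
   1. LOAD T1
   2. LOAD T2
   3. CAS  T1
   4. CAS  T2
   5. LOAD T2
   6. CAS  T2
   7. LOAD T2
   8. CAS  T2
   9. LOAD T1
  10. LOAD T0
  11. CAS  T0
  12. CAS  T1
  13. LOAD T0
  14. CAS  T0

Simulating candidate A:
[1] T0.load  rd  (counter 0, T0.r 0)
[2] T2.load  rd  (counter 0, T2.r 0)
[3] T1.load  rd  (counter 0, T1.r 0)
[4] T1.cas  hit  (counter 1, T1.r 0)
[5] T1.load  rd  (counter 1, T1.r 1)
[6] T0.cas  miss  (counter 1, T0.r 0)
[7] T1.cas  hit  (counter 2, T1.r 1)
[8] T0.load  rd  (counter 2, T0.r 2)
[9] T2.cas  miss  (counter 2, T2.r 0)
[10] T0.cas  hit  (counter 3, T0.r 2)
[11] T2.load  rd  (counter 3, T2.r 3)
[12] T2.cas  hit  (counter 4, T2.r 3)
[13] T2.load  rd  (counter 4, T2.r 4)
[14] T2.cas  hit  (counter 5, T2.r 4)

A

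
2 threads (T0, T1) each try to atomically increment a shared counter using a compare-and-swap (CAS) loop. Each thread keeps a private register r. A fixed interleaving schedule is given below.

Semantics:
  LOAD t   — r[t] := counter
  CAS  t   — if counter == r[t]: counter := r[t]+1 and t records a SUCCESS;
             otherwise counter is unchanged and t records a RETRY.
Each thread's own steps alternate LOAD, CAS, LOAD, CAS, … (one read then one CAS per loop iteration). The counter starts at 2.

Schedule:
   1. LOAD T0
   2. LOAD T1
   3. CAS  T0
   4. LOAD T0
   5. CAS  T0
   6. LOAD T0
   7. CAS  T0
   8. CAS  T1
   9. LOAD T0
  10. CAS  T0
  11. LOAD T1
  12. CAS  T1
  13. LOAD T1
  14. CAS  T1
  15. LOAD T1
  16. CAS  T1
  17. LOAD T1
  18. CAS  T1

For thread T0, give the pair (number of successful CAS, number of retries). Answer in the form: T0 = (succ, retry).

#1 T0 reads 2
#2 T1 reads 2
#3 T0 CAS(2→3) writes; counter now 3
#4 T0 reads 3
#5 T0 CAS(3→4) writes; counter now 4
#6 T0 reads 4
#7 T0 CAS(4→5) writes; counter now 5
#8 T1 CAS(2→3) fails; counter now 5
#9 T0 reads 5
#10 T0 CAS(5→6) writes; counter now 6
#11 T1 reads 6
#12 T1 CAS(6→7) writes; counter now 7
#13 T1 reads 7
#14 T1 CAS(7→8) writes; counter now 8
#15 T1 reads 8
#16 T1 CAS(8→9) writes; counter now 9
#17 T1 reads 9
#18 T1 CAS(9→10) writes; counter now 10

T0 = (4, 0)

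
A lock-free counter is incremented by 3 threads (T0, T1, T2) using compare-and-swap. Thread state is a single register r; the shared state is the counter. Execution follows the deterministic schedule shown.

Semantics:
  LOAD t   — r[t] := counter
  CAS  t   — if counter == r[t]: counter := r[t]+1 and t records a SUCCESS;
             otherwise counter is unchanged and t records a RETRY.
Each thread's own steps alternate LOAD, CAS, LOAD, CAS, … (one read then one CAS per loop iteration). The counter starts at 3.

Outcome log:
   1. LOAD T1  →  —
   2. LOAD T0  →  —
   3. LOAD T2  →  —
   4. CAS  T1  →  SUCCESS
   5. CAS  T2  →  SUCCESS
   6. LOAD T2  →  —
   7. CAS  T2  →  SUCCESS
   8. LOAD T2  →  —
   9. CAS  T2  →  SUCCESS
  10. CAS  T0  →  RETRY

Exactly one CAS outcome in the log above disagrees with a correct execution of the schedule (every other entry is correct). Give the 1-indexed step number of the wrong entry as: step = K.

Correct run:
   1) LOAD T1:  M=3  r_T1=3
   2) LOAD T0:  M=3  r_T0=3
   3) LOAD T2:  M=3  r_T2=3
   4) CAS  T1:  M=4  r_T1=3 ✓
   5) CAS  T2:  M=4  r_T2=3 ✗
   6) LOAD T2:  M=4  r_T2=4
   7) CAS  T2:  M=5  r_T2=4 ✓
   8) LOAD T2:  M=5  r_T2=5
   9) CAS  T2:  M=6  r_T2=5 ✓
  10) CAS  T0:  M=6  r_T0=3 ✗
Log disagrees first at step 5.

step = 5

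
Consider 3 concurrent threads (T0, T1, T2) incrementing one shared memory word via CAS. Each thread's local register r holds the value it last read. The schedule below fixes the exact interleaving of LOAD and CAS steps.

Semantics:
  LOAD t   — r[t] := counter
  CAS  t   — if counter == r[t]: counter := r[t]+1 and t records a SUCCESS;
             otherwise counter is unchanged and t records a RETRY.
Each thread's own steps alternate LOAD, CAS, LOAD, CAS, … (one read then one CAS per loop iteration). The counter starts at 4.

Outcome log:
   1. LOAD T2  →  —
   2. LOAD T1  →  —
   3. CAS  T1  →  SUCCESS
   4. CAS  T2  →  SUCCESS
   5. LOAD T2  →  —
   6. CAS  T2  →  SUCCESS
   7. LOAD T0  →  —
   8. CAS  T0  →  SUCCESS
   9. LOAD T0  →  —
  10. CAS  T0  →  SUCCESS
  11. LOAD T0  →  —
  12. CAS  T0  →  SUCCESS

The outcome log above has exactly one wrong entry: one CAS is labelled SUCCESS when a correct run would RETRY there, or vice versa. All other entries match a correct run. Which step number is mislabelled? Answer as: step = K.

step = 4

Correct run:
T2 LOAD — after: cnt=4, r=4 — load
T1 LOAD — after: cnt=4, r=4 — load
T1 CAS — after: cnt=5, r=4 — ok
T2 CAS — after: cnt=5, r=4 — retry
T2 LOAD — after: cnt=5, r=5 — load
T2 CAS — after: cnt=6, r=5 — ok
T0 LOAD — after: cnt=6, r=6 — load
T0 CAS — after: cnt=7, r=6 — ok
T0 LOAD — after: cnt=7, r=7 — load
T0 CAS — after: cnt=8, r=7 — ok
T0 LOAD — after: cnt=8, r=8 — load
T0 CAS — after: cnt=9, r=8 — ok
Flip is step 4.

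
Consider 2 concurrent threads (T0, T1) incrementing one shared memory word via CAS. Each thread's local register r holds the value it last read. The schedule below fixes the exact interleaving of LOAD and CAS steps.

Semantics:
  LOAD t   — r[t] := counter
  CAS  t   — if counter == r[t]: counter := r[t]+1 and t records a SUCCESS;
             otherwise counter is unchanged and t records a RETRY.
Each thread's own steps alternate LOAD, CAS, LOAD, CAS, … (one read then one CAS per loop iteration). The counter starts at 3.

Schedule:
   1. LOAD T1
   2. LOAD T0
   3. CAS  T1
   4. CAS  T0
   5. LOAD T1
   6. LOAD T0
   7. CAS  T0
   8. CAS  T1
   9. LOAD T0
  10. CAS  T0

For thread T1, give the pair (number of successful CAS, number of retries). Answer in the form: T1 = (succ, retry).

   1) LOAD T1:  M=3  r_T1=3
   2) LOAD T0:  M=3  r_T0=3
   3) CAS  T1:  M=4  r_T1=3 ✓
   4) CAS  T0:  M=4  r_T0=3 ✗
   5) LOAD T1:  M=4  r_T1=4
   6) LOAD T0:  M=4  r_T0=4
   7) CAS  T0:  M=5  r_T0=4 ✓
   8) CAS  T1:  M=5  r_T1=4 ✗
   9) LOAD T0:  M=5  r_T0=5
  10) CAS  T0:  M=6  r_T0=5 ✓

T1 = (1, 1)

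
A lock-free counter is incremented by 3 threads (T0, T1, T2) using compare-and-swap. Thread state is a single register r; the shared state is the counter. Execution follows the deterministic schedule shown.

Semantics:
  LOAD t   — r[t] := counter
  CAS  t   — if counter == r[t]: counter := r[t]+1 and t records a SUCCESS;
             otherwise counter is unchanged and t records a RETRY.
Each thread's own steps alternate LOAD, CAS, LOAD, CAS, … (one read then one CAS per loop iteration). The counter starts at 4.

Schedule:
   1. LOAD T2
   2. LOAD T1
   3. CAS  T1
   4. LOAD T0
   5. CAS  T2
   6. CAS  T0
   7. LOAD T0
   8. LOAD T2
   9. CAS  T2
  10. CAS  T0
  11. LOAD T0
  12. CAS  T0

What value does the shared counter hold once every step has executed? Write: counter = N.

counter = 8

[1] T2.load  rd  (counter 4, T2.r 4)
[2] T1.load  rd  (counter 4, T1.r 4)
[3] T1.cas  hit  (counter 5, T1.r 4)
[4] T0.load  rd  (counter 5, T0.r 5)
[5] T2.cas  miss  (counter 5, T2.r 4)
[6] T0.cas  hit  (counter 6, T0.r 5)
[7] T0.load  rd  (counter 6, T0.r 6)
[8] T2.load  rd  (counter 6, T2.r 6)
[9] T2.cas  hit  (counter 7, T2.r 6)
[10] T0.cas  miss  (counter 7, T0.r 6)
[11] T0.load  rd  (counter 7, T0.r 7)
[12] T0.cas  hit  (counter 8, T0.r 7)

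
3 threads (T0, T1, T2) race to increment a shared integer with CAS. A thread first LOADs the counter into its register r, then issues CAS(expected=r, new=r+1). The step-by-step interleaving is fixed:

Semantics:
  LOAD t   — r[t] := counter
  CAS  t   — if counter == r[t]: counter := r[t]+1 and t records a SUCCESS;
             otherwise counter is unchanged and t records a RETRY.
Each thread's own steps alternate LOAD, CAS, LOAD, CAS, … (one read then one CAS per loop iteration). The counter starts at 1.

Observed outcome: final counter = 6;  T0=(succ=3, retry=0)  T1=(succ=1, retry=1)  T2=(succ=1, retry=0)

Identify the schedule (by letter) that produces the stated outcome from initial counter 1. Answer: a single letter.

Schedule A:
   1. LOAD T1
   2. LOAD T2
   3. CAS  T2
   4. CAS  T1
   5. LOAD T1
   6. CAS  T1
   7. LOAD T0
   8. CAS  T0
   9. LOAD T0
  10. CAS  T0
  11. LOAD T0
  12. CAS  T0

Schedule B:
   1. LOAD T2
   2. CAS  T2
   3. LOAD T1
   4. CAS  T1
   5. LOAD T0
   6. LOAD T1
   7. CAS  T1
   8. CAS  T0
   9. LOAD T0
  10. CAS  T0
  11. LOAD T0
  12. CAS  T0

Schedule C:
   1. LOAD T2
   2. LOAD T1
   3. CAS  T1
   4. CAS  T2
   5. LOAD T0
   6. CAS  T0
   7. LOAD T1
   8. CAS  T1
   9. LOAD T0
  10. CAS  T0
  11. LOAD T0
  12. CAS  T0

A

Simulating candidate A:
#1 T1 reads 1
#2 T2 reads 1
#3 T2 CAS(1→2) writes; counter now 2
#4 T1 CAS(1→2) fails; counter now 2
#5 T1 reads 2
#6 T1 CAS(2→3) writes; counter now 3
#7 T0 reads 3
#8 T0 CAS(3→4) writes; counter now 4
#9 T0 reads 4
#10 T0 CAS(4→5) writes; counter now 5
#11 T0 reads 5
#12 T0 CAS(5→6) writes; counter now 6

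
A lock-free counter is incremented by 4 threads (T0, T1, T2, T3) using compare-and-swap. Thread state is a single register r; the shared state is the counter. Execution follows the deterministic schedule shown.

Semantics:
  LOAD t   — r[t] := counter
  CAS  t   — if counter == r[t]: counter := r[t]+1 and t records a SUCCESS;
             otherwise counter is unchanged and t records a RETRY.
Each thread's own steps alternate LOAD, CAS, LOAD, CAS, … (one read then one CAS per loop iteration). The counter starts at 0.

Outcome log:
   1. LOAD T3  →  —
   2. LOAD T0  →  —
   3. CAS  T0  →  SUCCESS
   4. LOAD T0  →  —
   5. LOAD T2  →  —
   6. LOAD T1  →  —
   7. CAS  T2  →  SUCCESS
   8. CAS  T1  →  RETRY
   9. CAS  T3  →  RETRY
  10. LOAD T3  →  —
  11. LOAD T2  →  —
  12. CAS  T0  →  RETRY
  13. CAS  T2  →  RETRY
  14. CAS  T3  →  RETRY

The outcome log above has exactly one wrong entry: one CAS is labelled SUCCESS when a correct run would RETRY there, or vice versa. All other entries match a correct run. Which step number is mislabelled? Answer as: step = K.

Correct run:
step 1: T3 LOAD ⇒ load; ctr=0 reg=0
step 2: T0 LOAD ⇒ load; ctr=0 reg=0
step 3: T0 CAS ⇒ ok; ctr=1 reg=0
step 4: T0 LOAD ⇒ load; ctr=1 reg=1
step 5: T2 LOAD ⇒ load; ctr=1 reg=1
step 6: T1 LOAD ⇒ load; ctr=1 reg=1
step 7: T2 CAS ⇒ ok; ctr=2 reg=1
step 8: T1 CAS ⇒ retry; ctr=2 reg=1
step 9: T3 CAS ⇒ retry; ctr=2 reg=0
step 10: T3 LOAD ⇒ load; ctr=2 reg=2
step 11: T2 LOAD ⇒ load; ctr=2 reg=2
step 12: T0 CAS ⇒ retry; ctr=2 reg=1
step 13: T2 CAS ⇒ ok; ctr=3 reg=2
step 14: T3 CAS ⇒ retry; ctr=3 reg=2
Log disagrees first at step 13.

step = 13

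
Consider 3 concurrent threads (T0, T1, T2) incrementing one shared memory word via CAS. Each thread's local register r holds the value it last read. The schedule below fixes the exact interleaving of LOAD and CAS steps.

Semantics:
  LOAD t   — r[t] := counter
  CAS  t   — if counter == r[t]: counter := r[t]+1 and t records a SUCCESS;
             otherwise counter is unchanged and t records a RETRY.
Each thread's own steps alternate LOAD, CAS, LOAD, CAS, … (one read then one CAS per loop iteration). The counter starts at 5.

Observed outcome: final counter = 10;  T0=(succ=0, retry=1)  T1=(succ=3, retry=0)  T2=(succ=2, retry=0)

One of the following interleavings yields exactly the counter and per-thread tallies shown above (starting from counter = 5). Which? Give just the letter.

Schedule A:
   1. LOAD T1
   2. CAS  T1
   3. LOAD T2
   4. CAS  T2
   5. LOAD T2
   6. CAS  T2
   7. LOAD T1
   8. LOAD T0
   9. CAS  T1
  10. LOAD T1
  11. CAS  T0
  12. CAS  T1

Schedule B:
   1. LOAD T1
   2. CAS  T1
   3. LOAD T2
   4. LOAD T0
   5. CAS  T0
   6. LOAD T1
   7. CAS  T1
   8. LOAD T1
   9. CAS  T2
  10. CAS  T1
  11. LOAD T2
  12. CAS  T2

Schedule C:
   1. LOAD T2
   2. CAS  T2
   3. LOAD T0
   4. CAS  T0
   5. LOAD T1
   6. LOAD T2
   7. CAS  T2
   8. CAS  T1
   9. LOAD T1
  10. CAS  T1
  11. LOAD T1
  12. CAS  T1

Simulating candidate A:
T1 LOAD — after: cnt=5, r=5 — load
T1 CAS — after: cnt=6, r=5 — ok
T2 LOAD — after: cnt=6, r=6 — load
T2 CAS — after: cnt=7, r=6 — ok
T2 LOAD — after: cnt=7, r=7 — load
T2 CAS — after: cnt=8, r=7 — ok
T1 LOAD — after: cnt=8, r=8 — load
T0 LOAD — after: cnt=8, r=8 — load
T1 CAS — after: cnt=9, r=8 — ok
T1 LOAD — after: cnt=9, r=9 — load
T0 CAS — after: cnt=9, r=8 — retry
T1 CAS — after: cnt=10, r=9 — ok

A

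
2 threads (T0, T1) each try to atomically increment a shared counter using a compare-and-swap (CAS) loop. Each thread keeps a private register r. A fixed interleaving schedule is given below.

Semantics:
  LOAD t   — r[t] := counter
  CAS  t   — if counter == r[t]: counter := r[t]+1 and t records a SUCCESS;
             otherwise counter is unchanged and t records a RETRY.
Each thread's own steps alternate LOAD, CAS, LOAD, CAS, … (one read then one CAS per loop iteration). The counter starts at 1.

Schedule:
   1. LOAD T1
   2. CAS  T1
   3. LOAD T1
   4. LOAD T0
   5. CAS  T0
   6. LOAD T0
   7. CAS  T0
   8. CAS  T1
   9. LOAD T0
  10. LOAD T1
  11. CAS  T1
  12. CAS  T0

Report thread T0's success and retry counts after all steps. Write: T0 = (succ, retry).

[1] T1.load  rd  (counter 1, T1.r 1)
[2] T1.cas  hit  (counter 2, T1.r 1)
[3] T1.load  rd  (counter 2, T1.r 2)
[4] T0.load  rd  (counter 2, T0.r 2)
[5] T0.cas  hit  (counter 3, T0.r 2)
[6] T0.load  rd  (counter 3, T0.r 3)
[7] T0.cas  hit  (counter 4, T0.r 3)
[8] T1.cas  miss  (counter 4, T1.r 2)
[9] T0.load  rd  (counter 4, T0.r 4)
[10] T1.load  rd  (counter 4, T1.r 4)
[11] T1.cas  hit  (counter 5, T1.r 4)
[12] T0.cas  miss  (counter 5, T0.r 4)

T0 = (2, 1)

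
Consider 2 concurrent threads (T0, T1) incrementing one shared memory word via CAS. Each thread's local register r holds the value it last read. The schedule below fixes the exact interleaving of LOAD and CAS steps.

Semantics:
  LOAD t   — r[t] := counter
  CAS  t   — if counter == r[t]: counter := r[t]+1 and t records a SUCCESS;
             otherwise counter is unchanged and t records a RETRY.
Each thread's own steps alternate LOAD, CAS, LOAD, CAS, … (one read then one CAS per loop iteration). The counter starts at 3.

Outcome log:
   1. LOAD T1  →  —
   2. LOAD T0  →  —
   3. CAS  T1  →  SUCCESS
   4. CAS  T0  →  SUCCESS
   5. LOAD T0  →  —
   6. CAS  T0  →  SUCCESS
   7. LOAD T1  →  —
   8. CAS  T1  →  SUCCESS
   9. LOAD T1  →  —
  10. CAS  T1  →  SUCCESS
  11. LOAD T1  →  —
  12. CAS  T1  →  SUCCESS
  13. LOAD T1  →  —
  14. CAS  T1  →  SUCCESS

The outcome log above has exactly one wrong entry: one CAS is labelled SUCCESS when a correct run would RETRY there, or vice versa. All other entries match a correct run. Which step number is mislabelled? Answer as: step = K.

Reference trace:
   1) LOAD T1:  M=3  r_T1=3
   2) LOAD T0:  M=3  r_T0=3
   3) CAS  T1:  M=4  r_T1=3 ✓
   4) CAS  T0:  M=4  r_T0=3 ✗
   5) LOAD T0:  M=4  r_T0=4
   6) CAS  T0:  M=5  r_T0=4 ✓
   7) LOAD T1:  M=5  r_T1=5
   8) CAS  T1:  M=6  r_T1=5 ✓
   9) LOAD T1:  M=6  r_T1=6
  10) CAS  T1:  M=7  r_T1=6 ✓
  11) LOAD T1:  M=7  r_T1=7
  12) CAS  T1:  M=8  r_T1=7 ✓
  13) LOAD T1:  M=8  r_T1=8
  14) CAS  T1:  M=9  r_T1=8 ✓
Flip is step 4.

step = 4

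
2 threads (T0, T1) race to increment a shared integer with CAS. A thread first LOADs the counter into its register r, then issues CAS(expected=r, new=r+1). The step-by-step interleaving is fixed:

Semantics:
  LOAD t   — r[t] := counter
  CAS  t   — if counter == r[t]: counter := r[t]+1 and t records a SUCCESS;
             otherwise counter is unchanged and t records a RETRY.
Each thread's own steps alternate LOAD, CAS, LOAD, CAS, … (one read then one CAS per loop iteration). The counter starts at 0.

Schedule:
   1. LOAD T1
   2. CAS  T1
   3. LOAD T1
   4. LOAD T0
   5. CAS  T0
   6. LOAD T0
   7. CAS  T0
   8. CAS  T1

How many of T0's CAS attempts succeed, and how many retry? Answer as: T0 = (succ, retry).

step 1: T1 LOAD ⇒ load; ctr=0 reg=0
step 2: T1 CAS ⇒ ok; ctr=1 reg=0
step 3: T1 LOAD ⇒ load; ctr=1 reg=1
step 4: T0 LOAD ⇒ load; ctr=1 reg=1
step 5: T0 CAS ⇒ ok; ctr=2 reg=1
step 6: T0 LOAD ⇒ load; ctr=2 reg=2
step 7: T0 CAS ⇒ ok; ctr=3 reg=2
step 8: T1 CAS ⇒ retry; ctr=3 reg=1

T0 = (2, 0)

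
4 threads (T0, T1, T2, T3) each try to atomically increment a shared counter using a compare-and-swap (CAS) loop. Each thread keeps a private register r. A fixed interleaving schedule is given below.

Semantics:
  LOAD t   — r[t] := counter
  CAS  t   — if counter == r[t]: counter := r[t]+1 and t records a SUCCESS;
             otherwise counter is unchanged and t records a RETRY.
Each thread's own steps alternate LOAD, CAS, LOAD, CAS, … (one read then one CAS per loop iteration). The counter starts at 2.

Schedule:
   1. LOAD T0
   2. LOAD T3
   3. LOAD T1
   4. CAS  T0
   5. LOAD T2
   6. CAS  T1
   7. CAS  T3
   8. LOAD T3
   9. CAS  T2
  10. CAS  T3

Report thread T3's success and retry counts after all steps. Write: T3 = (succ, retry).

[1] T0.load  rd  (counter 2, T0.r 2)
[2] T3.load  rd  (counter 2, T3.r 2)
[3] T1.load  rd  (counter 2, T1.r 2)
[4] T0.cas  hit  (counter 3, T0.r 2)
[5] T2.load  rd  (counter 3, T2.r 3)
[6] T1.cas  miss  (counter 3, T1.r 2)
[7] T3.cas  miss  (counter 3, T3.r 2)
[8] T3.load  rd  (counter 3, T3.r 3)
[9] T2.cas  hit  (counter 4, T2.r 3)
[10] T3.cas  miss  (counter 4, T3.r 3)

T3 = (0, 2)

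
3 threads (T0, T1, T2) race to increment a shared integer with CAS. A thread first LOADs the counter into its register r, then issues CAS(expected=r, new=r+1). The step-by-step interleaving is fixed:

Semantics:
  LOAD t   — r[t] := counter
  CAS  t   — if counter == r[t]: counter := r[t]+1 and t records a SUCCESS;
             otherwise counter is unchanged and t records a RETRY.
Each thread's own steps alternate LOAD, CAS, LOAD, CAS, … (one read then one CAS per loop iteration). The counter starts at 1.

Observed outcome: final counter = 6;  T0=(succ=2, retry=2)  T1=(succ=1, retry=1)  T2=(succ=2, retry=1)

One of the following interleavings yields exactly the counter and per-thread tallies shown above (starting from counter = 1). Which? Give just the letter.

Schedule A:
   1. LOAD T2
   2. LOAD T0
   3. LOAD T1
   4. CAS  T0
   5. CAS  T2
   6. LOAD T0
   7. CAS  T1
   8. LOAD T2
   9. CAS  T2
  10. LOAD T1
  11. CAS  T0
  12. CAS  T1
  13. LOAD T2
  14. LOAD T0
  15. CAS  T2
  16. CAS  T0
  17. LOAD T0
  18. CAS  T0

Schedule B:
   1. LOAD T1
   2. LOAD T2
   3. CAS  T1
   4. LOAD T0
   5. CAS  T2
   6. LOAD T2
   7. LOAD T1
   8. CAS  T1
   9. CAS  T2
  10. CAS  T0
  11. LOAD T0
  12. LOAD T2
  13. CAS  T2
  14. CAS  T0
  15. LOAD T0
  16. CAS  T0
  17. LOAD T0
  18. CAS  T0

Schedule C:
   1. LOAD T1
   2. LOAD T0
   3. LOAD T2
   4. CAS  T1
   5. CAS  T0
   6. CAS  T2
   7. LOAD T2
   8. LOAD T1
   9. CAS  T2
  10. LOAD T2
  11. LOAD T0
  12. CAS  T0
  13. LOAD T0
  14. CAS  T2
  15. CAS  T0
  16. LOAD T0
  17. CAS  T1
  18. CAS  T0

Tracing schedule A:
T2 LOAD — after: cnt=1, r=1 — load
T0 LOAD — after: cnt=1, r=1 — load
T1 LOAD — after: cnt=1, r=1 — load
T0 CAS — after: cnt=2, r=1 — ok
T2 CAS — after: cnt=2, r=1 — retry
T0 LOAD — after: cnt=2, r=2 — load
T1 CAS — after: cnt=2, r=1 — retry
T2 LOAD — after: cnt=2, r=2 — load
T2 CAS — after: cnt=3, r=2 — ok
T1 LOAD — after: cnt=3, r=3 — load
T0 CAS — after: cnt=3, r=2 — retry
T1 CAS — after: cnt=4, r=3 — ok
T2 LOAD — after: cnt=4, r=4 — load
T0 LOAD — after: cnt=4, r=4 — load
T2 CAS — after: cnt=5, r=4 — ok
T0 CAS — after: cnt=5, r=4 — retry
T0 LOAD — after: cnt=5, r=5 — load
T0 CAS — after: cnt=6, r=5 — ok

A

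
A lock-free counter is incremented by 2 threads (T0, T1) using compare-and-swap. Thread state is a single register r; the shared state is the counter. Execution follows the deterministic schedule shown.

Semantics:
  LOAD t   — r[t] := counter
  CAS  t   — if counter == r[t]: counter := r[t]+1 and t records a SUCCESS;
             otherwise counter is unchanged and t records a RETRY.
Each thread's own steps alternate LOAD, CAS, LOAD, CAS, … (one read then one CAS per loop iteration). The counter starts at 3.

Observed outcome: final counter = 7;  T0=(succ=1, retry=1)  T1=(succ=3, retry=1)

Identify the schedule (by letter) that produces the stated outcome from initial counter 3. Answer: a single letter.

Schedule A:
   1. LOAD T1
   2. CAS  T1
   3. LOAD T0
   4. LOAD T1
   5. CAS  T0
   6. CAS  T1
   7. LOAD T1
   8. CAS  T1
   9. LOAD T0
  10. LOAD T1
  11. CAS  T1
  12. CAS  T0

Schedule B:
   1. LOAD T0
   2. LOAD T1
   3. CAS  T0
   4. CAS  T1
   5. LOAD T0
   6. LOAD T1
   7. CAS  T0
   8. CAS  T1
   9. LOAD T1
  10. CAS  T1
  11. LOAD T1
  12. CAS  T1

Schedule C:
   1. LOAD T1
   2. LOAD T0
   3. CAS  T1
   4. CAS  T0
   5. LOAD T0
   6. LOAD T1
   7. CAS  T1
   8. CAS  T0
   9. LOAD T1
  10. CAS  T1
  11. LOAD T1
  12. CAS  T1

Simulating candidate A:
   1) LOAD T1:  M=3  r_T1=3
   2) CAS  T1:  M=4  r_T1=3 ✓
   3) LOAD T0:  M=4  r_T0=4
   4) LOAD T1:  M=4  r_T1=4
   5) CAS  T0:  M=5  r_T0=4 ✓
   6) CAS  T1:  M=5  r_T1=4 ✗
   7) LOAD T1:  M=5  r_T1=5
   8) CAS  T1:  M=6  r_T1=5 ✓
   9) LOAD T0:  M=6  r_T0=6
  10) LOAD T1:  M=6  r_T1=6
  11) CAS  T1:  M=7  r_T1=6 ✓
  12) CAS  T0:  M=7  r_T0=6 ✗

A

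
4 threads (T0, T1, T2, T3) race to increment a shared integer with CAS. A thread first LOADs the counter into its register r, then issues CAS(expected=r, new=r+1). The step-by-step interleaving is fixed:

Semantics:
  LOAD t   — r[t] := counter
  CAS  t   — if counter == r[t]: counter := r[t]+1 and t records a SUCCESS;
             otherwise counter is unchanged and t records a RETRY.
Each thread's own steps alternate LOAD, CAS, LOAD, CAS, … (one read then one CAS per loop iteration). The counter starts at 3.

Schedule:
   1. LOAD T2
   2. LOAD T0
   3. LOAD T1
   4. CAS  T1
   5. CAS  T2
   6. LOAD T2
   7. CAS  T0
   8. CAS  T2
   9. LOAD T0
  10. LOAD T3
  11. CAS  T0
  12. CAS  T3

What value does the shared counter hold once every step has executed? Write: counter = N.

[1] T2.load  rd  (counter 3, T2.r 3)
[2] T0.load  rd  (counter 3, T0.r 3)
[3] T1.load  rd  (counter 3, T1.r 3)
[4] T1.cas  hit  (counter 4, T1.r 3)
[5] T2.cas  miss  (counter 4, T2.r 3)
[6] T2.load  rd  (counter 4, T2.r 4)
[7] T0.cas  miss  (counter 4, T0.r 3)
[8] T2.cas  hit  (counter 5, T2.r 4)
[9] T0.load  rd  (counter 5, T0.r 5)
[10] T3.load  rd  (counter 5, T3.r 5)
[11] T0.cas  hit  (counter 6, T0.r 5)
[12] T3.cas  miss  (counter 6, T3.r 5)

counter = 6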